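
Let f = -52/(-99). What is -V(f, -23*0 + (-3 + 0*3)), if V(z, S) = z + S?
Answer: 245/99 ≈ 2.4747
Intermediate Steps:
f = 52/99 (f = -52*(-1/99) = 52/99 ≈ 0.52525)
V(z, S) = S + z
-V(f, -23*0 + (-3 + 0*3)) = -((-23*0 + (-3 + 0*3)) + 52/99) = -((0 + (-3 + 0)) + 52/99) = -((0 - 3) + 52/99) = -(-3 + 52/99) = -1*(-245/99) = 245/99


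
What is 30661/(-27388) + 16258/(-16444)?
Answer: -237365897/112592068 ≈ -2.1082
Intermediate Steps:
30661/(-27388) + 16258/(-16444) = 30661*(-1/27388) + 16258*(-1/16444) = -30661/27388 - 8129/8222 = -237365897/112592068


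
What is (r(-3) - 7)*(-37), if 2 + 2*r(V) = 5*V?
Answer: 1147/2 ≈ 573.50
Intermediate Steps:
r(V) = -1 + 5*V/2 (r(V) = -1 + (5*V)/2 = -1 + 5*V/2)
(r(-3) - 7)*(-37) = ((-1 + (5/2)*(-3)) - 7)*(-37) = ((-1 - 15/2) - 7)*(-37) = (-17/2 - 7)*(-37) = -31/2*(-37) = 1147/2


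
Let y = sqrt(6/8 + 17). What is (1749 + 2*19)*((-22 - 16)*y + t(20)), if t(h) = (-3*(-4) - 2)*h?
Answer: 357400 - 33953*sqrt(71) ≈ 71307.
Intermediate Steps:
y = sqrt(71)/2 (y = sqrt(6*(1/8) + 17) = sqrt(3/4 + 17) = sqrt(71/4) = sqrt(71)/2 ≈ 4.2131)
t(h) = 10*h (t(h) = (12 - 2)*h = 10*h)
(1749 + 2*19)*((-22 - 16)*y + t(20)) = (1749 + 2*19)*((-22 - 16)*(sqrt(71)/2) + 10*20) = (1749 + 38)*(-19*sqrt(71) + 200) = 1787*(-19*sqrt(71) + 200) = 1787*(200 - 19*sqrt(71)) = 357400 - 33953*sqrt(71)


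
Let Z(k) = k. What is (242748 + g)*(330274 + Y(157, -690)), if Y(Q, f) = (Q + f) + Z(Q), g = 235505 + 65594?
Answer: 179414037606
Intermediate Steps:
g = 301099
Y(Q, f) = f + 2*Q (Y(Q, f) = (Q + f) + Q = f + 2*Q)
(242748 + g)*(330274 + Y(157, -690)) = (242748 + 301099)*(330274 + (-690 + 2*157)) = 543847*(330274 + (-690 + 314)) = 543847*(330274 - 376) = 543847*329898 = 179414037606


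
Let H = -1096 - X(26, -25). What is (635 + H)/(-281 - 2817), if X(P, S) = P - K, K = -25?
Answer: 256/1549 ≈ 0.16527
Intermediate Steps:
X(P, S) = 25 + P (X(P, S) = P - 1*(-25) = P + 25 = 25 + P)
H = -1147 (H = -1096 - (25 + 26) = -1096 - 1*51 = -1096 - 51 = -1147)
(635 + H)/(-281 - 2817) = (635 - 1147)/(-281 - 2817) = -512/(-3098) = -512*(-1/3098) = 256/1549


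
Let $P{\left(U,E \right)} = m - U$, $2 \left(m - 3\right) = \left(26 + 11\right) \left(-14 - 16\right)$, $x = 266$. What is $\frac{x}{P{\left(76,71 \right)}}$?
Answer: $- \frac{133}{314} \approx -0.42357$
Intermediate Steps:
$m = -552$ ($m = 3 + \frac{\left(26 + 11\right) \left(-14 - 16\right)}{2} = 3 + \frac{37 \left(-30\right)}{2} = 3 + \frac{1}{2} \left(-1110\right) = 3 - 555 = -552$)
$P{\left(U,E \right)} = -552 - U$
$\frac{x}{P{\left(76,71 \right)}} = \frac{266}{-552 - 76} = \frac{266}{-628} = 266 \left(- \frac{1}{628}\right) = - \frac{133}{314}$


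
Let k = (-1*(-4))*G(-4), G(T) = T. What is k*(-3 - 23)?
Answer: 416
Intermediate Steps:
k = -16 (k = -1*(-4)*(-4) = 4*(-4) = -16)
k*(-3 - 23) = -16*(-3 - 23) = -16*(-26) = 416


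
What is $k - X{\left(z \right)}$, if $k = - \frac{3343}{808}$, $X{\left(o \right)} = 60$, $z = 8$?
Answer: $- \frac{51823}{808} \approx -64.137$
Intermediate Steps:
$k = - \frac{3343}{808}$ ($k = \left(-3343\right) \frac{1}{808} = - \frac{3343}{808} \approx -4.1374$)
$k - X{\left(z \right)} = - \frac{3343}{808} - 60 = - \frac{51823}{808}$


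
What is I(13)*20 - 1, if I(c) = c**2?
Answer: 3379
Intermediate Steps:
I(13)*20 - 1 = 13**2*20 - 1 = 169*20 - 1 = 3380 - 1 = 3379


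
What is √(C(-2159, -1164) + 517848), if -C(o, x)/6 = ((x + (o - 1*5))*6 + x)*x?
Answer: 2*I*√36767010 ≈ 12127.0*I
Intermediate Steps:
C(o, x) = -6*x*(-30 + 6*o + 7*x) (C(o, x) = -6*((x + (o - 1*5))*6 + x)*x = -6*((x + (o - 5))*6 + x)*x = -6*((x + (-5 + o))*6 + x)*x = -6*((-5 + o + x)*6 + x)*x = -6*((-30 + 6*o + 6*x) + x)*x = -6*(-30 + 6*o + 7*x)*x = -6*x*(-30 + 6*o + 7*x))
√(C(-2159, -1164) + 517848) = √(6*(-1164)*(30 - 7*(-1164) - 6*(-2159)) + 517848) = √(6*(-1164)*(30 + 8148 + 12954) + 517848) = √(6*(-1164)*21132 + 517848) = √(-147585888 + 517848) = √(-147068040) = 2*I*√36767010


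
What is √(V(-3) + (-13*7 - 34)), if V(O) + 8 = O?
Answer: 2*I*√34 ≈ 11.662*I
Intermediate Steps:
V(O) = -8 + O
√(V(-3) + (-13*7 - 34)) = √((-8 - 3) + (-13*7 - 34)) = √(-11 + (-91 - 34)) = √(-11 - 125) = √(-136) = 2*I*√34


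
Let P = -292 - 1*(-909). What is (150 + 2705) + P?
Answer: 3472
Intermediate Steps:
P = 617 (P = -292 + 909 = 617)
(150 + 2705) + P = (150 + 2705) + 617 = 2855 + 617 = 3472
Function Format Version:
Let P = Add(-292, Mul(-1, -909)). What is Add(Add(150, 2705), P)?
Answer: 3472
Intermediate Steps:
P = 617 (P = Add(-292, 909) = 617)
Add(Add(150, 2705), P) = Add(Add(150, 2705), 617) = Add(2855, 617) = 3472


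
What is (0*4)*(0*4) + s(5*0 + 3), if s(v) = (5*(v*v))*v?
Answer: 135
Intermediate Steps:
s(v) = 5*v**3 (s(v) = (5*v**2)*v = 5*v**3)
(0*4)*(0*4) + s(5*0 + 3) = (0*4)*(0*4) + 5*(5*0 + 3)**3 = 0*0 + 5*(0 + 3)**3 = 0 + 5*3**3 = 0 + 5*27 = 0 + 135 = 135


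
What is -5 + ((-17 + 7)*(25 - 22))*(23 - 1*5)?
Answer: -545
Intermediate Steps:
-5 + ((-17 + 7)*(25 - 22))*(23 - 1*5) = -5 + (-10*3)*(23 - 5) = -5 - 30*18 = -5 - 540 = -545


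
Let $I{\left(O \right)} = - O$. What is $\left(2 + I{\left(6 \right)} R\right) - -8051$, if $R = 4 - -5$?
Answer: $7999$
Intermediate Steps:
$R = 9$ ($R = 4 + 5 = 9$)
$\left(2 + I{\left(6 \right)} R\right) - -8051 = \left(2 + \left(-1\right) 6 \cdot 9\right) - -8051 = \left(2 - 54\right) + 8051 = -52 + 8051 = 7999$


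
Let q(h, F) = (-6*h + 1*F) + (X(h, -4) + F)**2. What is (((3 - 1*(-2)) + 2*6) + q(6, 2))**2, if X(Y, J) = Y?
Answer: 2209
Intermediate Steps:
q(h, F) = F + (F + h)**2 - 6*h (q(h, F) = (-6*h + 1*F) + (h + F)**2 = (-6*h + F) + (F + h)**2 = (F - 6*h) + (F + h)**2 = F + (F + h)**2 - 6*h)
(((3 - 1*(-2)) + 2*6) + q(6, 2))**2 = (((3 - 1*(-2)) + 2*6) + (2 + (2 + 6)**2 - 6*6))**2 = (((3 + 2) + 12) + (2 + 8**2 - 36))**2 = ((5 + 12) + (2 + 64 - 36))**2 = (17 + 30)**2 = 47**2 = 2209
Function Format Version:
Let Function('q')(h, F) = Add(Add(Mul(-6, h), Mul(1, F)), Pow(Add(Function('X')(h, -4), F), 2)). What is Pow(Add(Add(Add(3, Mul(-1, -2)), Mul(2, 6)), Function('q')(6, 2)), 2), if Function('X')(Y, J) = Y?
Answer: 2209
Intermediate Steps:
Function('q')(h, F) = Add(F, Pow(Add(F, h), 2), Mul(-6, h)) (Function('q')(h, F) = Add(Add(Mul(-6, h), Mul(1, F)), Pow(Add(h, F), 2)) = Add(Add(Mul(-6, h), F), Pow(Add(F, h), 2)) = Add(Add(F, Mul(-6, h)), Pow(Add(F, h), 2)) = Add(F, Pow(Add(F, h), 2), Mul(-6, h)))
Pow(Add(Add(Add(3, Mul(-1, -2)), Mul(2, 6)), Function('q')(6, 2)), 2) = Pow(Add(Add(Add(3, Mul(-1, -2)), Mul(2, 6)), Add(2, Pow(Add(2, 6), 2), Mul(-6, 6))), 2) = Pow(Add(Add(Add(3, 2), 12), Add(2, Pow(8, 2), -36)), 2) = Pow(Add(Add(5, 12), Add(2, 64, -36)), 2) = Pow(Add(17, 30), 2) = Pow(47, 2) = 2209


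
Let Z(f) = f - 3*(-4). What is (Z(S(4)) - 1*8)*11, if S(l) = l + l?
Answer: 132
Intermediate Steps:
S(l) = 2*l
Z(f) = 12 + f (Z(f) = f + 12 = 12 + f)
(Z(S(4)) - 1*8)*11 = ((12 + 2*4) - 1*8)*11 = ((12 + 8) - 8)*11 = (20 - 8)*11 = 12*11 = 132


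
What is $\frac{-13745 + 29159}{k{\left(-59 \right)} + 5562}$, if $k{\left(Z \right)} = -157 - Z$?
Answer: $\frac{7707}{2732} \approx 2.821$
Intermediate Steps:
$\frac{-13745 + 29159}{k{\left(-59 \right)} + 5562} = \frac{-13745 + 29159}{\left(-157 - -59\right) + 5562} = \frac{15414}{\left(-157 + 59\right) + 5562} = \frac{15414}{-98 + 5562} = \frac{15414}{5464} = 15414 \cdot \frac{1}{5464} = \frac{7707}{2732}$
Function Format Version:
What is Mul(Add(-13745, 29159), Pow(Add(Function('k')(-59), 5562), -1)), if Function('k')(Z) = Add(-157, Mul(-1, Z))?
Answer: Rational(7707, 2732) ≈ 2.8210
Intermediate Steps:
Mul(Add(-13745, 29159), Pow(Add(Function('k')(-59), 5562), -1)) = Mul(Add(-13745, 29159), Pow(Add(Add(-157, Mul(-1, -59)), 5562), -1)) = Mul(15414, Pow(Add(Add(-157, 59), 5562), -1)) = Mul(15414, Pow(Add(-98, 5562), -1)) = Mul(15414, Pow(5464, -1)) = Mul(15414, Rational(1, 5464)) = Rational(7707, 2732)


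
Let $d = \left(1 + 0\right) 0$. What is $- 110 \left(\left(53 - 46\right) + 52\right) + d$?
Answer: $-6490$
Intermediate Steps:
$d = 0$ ($d = 1 \cdot 0 = 0$)
$- 110 \left(\left(53 - 46\right) + 52\right) + d = - 110 \left(\left(53 - 46\right) + 52\right) + 0 = - 110 \left(7 + 52\right) + 0 = \left(-110\right) 59 + 0 = -6490 + 0 = -6490$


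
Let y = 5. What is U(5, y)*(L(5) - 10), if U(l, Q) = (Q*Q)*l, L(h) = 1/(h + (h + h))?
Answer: -3725/3 ≈ -1241.7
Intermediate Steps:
L(h) = 1/(3*h) (L(h) = 1/(h + 2*h) = 1/(3*h))
U(l, Q) = l*Q² (U(l, Q) = Q²*l = l*Q²)
U(5, y)*(L(5) - 10) = (5*5²)*((⅓)/5 - 10) = (5*25)*((⅓)*(⅕) - 10) = 125*(1/15 - 10) = 125*(-149/15) = -3725/3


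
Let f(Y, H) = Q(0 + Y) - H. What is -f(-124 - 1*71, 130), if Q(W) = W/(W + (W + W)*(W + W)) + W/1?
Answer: 253176/779 ≈ 325.00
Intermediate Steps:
Q(W) = W + W/(W + 4*W²) (Q(W) = W/(W + (2*W)*(2*W)) + W*1 = W/(W + 4*W²) + W = W + W/(W + 4*W²))
f(Y, H) = -H + (1 + Y + 4*Y²)/(1 + 4*Y) (f(Y, H) = (1 + (0 + Y) + 4*(0 + Y)²)/(1 + 4*(0 + Y)) - H = (1 + Y + 4*Y²)/(1 + 4*Y) - H = -H + (1 + Y + 4*Y²)/(1 + 4*Y))
-f(-124 - 1*71, 130) = -(1 + (-124 - 1*71) + 4*(-124 - 1*71)² - 1*130*(1 + 4*(-124 - 1*71)))/(1 + 4*(-124 - 1*71)) = -(1 + (-124 - 71) + 4*(-124 - 71)² - 1*130*(1 + 4*(-124 - 71)))/(1 + 4*(-124 - 71)) = -(1 - 195 + 4*(-195)² - 1*130*(1 + 4*(-195)))/(1 + 4*(-195)) = -(1 - 195 + 4*38025 - 1*130*(1 - 780))/(1 - 780) = -(1 - 195 + 152100 - 1*130*(-779))/(-779) = -(-1)*(1 - 195 + 152100 + 101270)/779 = -(-1)*253176/779 = -1*(-253176/779) = 253176/779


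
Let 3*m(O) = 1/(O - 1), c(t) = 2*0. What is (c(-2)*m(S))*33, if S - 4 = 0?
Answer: 0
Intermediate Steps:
S = 4 (S = 4 + 0 = 4)
c(t) = 0
m(O) = 1/(3*(-1 + O)) (m(O) = 1/(3*(O - 1)) = 1/(3*(-1 + O)))
(c(-2)*m(S))*33 = (0*(1/(3*(-1 + 4))))*33 = (0*((⅓)/3))*33 = (0*((⅓)*(⅓)))*33 = (0*(⅑))*33 = 0*33 = 0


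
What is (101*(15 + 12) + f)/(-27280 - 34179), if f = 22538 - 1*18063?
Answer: -7202/61459 ≈ -0.11718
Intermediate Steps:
f = 4475 (f = 22538 - 18063 = 4475)
(101*(15 + 12) + f)/(-27280 - 34179) = (101*(15 + 12) + 4475)/(-27280 - 34179) = (101*27 + 4475)/(-61459) = (2727 + 4475)*(-1/61459) = 7202*(-1/61459) = -7202/61459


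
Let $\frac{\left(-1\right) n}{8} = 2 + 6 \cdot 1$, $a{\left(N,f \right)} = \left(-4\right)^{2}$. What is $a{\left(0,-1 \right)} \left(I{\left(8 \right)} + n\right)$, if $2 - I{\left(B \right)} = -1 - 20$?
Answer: $-656$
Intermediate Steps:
$a{\left(N,f \right)} = 16$
$I{\left(B \right)} = 23$ ($I{\left(B \right)} = 2 - \left(-1 - 20\right) = 2 - -21 = 2 + 21 = 23$)
$n = -64$ ($n = - 8 \left(2 + 6 \cdot 1\right) = - 8 \left(2 + 6\right) = \left(-8\right) 8 = -64$)
$a{\left(0,-1 \right)} \left(I{\left(8 \right)} + n\right) = 16 \left(23 - 64\right) = 16 \left(-41\right) = -656$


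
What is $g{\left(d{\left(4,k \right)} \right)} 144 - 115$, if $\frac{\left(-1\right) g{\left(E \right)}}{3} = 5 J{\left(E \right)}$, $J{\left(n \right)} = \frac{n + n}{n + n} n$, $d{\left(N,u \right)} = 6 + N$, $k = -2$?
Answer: $-21715$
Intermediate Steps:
$J{\left(n \right)} = n$ ($J{\left(n \right)} = \frac{2 n}{2 n} n = 2 n \frac{1}{2 n} n = 1 n = n$)
$g{\left(E \right)} = - 15 E$ ($g{\left(E \right)} = - 3 \cdot 5 E = - 15 E$)
$g{\left(d{\left(4,k \right)} \right)} 144 - 115 = - 15 \left(6 + 4\right) 144 - 115 = \left(-15\right) 10 \cdot 144 - 115 = \left(-150\right) 144 - 115 = -21600 - 115 = -21715$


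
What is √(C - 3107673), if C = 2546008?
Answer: I*√561665 ≈ 749.44*I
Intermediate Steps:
√(C - 3107673) = √(2546008 - 3107673) = √(-561665) = I*√561665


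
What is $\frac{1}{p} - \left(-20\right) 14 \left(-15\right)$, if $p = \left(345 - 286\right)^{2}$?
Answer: $- \frac{14620199}{3481} \approx -4200.0$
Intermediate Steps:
$p = 3481$ ($p = 59^{2} = 3481$)
$\frac{1}{p} - \left(-20\right) 14 \left(-15\right) = \frac{1}{3481} - \left(-20\right) 14 \left(-15\right) = \frac{1}{3481} - \left(-280\right) \left(-15\right) = \frac{1}{3481} - 4200 = - \frac{14620199}{3481}$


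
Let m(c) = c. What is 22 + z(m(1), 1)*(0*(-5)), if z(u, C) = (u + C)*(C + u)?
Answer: 22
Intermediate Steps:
z(u, C) = (C + u)² (z(u, C) = (C + u)*(C + u) = (C + u)²)
22 + z(m(1), 1)*(0*(-5)) = 22 + (1 + 1)²*(0*(-5)) = 22 + 2²*0 = 22 + 4*0 = 22 + 0 = 22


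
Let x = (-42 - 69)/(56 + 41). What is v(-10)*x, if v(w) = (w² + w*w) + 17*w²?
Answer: -210900/97 ≈ -2174.2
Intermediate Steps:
x = -111/97 ≈ -1.1443
v(w) = 19*w² (v(w) = (w² + w²) + 17*w² = 2*w² + 17*w² = 19*w²)
v(-10)*x = (19*(-10)²)*(-111/97) = (19*100)*(-111/97) = 1900*(-111/97) = -210900/97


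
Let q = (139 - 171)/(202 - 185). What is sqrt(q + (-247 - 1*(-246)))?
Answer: 7*I*sqrt(17)/17 ≈ 1.6978*I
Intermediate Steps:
q = -32/17 ≈ -1.8824
sqrt(q + (-247 - 1*(-246))) = sqrt(-32/17 + (-247 - 1*(-246))) = sqrt(-32/17 + (-247 + 246)) = sqrt(-32/17 - 1) = sqrt(-49/17) = 7*I*sqrt(17)/17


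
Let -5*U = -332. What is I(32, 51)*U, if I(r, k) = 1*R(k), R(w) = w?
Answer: 16932/5 ≈ 3386.4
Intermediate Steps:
U = 332/5 (U = -⅕*(-332) = 332/5 ≈ 66.400)
I(r, k) = k (I(r, k) = 1*k = k)
I(32, 51)*U = 51*(332/5) = 16932/5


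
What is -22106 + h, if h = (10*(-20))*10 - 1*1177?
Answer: -25283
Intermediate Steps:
h = -3177 (h = -200*10 - 1177 = -2000 - 1177 = -3177)
-22106 + h = -22106 - 3177 = -25283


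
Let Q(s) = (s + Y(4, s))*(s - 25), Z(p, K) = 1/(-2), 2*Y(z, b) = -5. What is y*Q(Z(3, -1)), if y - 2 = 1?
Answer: 459/2 ≈ 229.50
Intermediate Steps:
y = 3 (y = 2 + 1 = 3)
Y(z, b) = -5/2 (Y(z, b) = (½)*(-5) = -5/2)
Z(p, K) = -½
Q(s) = (-25 + s)*(-5/2 + s) (Q(s) = (s - 5/2)*(s - 25) = (-5/2 + s)*(-25 + s) = (-25 + s)*(-5/2 + s))
y*Q(Z(3, -1)) = 3*(125/2 + (-½)² - 55/2*(-½)) = 3*(125/2 + ¼ + 55/4) = 3*(153/2) = 459/2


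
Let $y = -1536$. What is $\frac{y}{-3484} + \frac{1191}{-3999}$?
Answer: $\frac{166085}{1161043} \approx 0.14305$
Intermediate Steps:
$\frac{y}{-3484} + \frac{1191}{-3999} = - \frac{1536}{-3484} + \frac{1191}{-3999} = \left(-1536\right) \left(- \frac{1}{3484}\right) + 1191 \left(- \frac{1}{3999}\right) = \frac{384}{871} - \frac{397}{1333} = \frac{166085}{1161043}$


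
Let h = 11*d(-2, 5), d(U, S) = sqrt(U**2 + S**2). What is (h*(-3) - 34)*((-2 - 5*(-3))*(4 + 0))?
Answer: -1768 - 1716*sqrt(29) ≈ -11009.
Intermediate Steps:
d(U, S) = sqrt(S**2 + U**2)
h = 11*sqrt(29) (h = 11*sqrt(5**2 + (-2)**2) = 11*sqrt(25 + 4) = 11*sqrt(29) ≈ 59.237)
(h*(-3) - 34)*((-2 - 5*(-3))*(4 + 0)) = ((11*sqrt(29))*(-3) - 34)*((-2 - 5*(-3))*(4 + 0)) = (-33*sqrt(29) - 34)*((-2 + 15)*4) = (-34 - 33*sqrt(29))*(13*4) = (-34 - 33*sqrt(29))*52 = -1768 - 1716*sqrt(29)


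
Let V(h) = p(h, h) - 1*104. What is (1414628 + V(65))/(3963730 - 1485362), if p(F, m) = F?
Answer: 1414589/2478368 ≈ 0.57077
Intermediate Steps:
V(h) = -104 + h (V(h) = h - 1*104 = h - 104 = -104 + h)
(1414628 + V(65))/(3963730 - 1485362) = (1414628 + (-104 + 65))/(3963730 - 1485362) = (1414628 - 39)/2478368 = 1414589*(1/2478368) = 1414589/2478368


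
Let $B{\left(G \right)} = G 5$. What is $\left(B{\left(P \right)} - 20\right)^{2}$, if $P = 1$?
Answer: $225$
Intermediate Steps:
$B{\left(G \right)} = 5 G$
$\left(B{\left(P \right)} - 20\right)^{2} = \left(5 \cdot 1 - 20\right)^{2} = \left(5 - 20\right)^{2} = \left(-15\right)^{2} = 225$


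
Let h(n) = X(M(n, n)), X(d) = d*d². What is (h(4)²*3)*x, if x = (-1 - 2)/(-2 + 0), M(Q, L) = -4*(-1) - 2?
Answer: 288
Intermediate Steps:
M(Q, L) = 2 (M(Q, L) = 4 - 2 = 2)
X(d) = d³
h(n) = 8 (h(n) = 2³ = 8)
x = 3/2 (x = -3/(-2) = -3*(-½) = 3/2 ≈ 1.5000)
(h(4)²*3)*x = (8²*3)*(3/2) = (64*3)*(3/2) = 192*(3/2) = 288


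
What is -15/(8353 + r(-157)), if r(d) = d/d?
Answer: -15/8354 ≈ -0.0017955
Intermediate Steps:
r(d) = 1
-15/(8353 + r(-157)) = -15/(8353 + 1) = -15/8354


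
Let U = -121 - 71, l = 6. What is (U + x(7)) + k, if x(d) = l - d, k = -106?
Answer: -299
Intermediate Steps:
U = -192
x(d) = 6 - d
(U + x(7)) + k = (-192 + (6 - 1*7)) - 106 = (-192 + (6 - 7)) - 106 = (-192 - 1) - 106 = -193 - 106 = -299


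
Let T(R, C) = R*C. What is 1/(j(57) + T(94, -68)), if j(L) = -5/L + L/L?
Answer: -57/364292 ≈ -0.00015647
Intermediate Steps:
T(R, C) = C*R
j(L) = 1 - 5/L (j(L) = -5/L + 1 = 1 - 5/L)
1/(j(57) + T(94, -68)) = 1/((-5 + 57)/57 - 68*94) = 1/((1/57)*52 - 6392) = 1/(52/57 - 6392) = 1/(-364292/57) = -57/364292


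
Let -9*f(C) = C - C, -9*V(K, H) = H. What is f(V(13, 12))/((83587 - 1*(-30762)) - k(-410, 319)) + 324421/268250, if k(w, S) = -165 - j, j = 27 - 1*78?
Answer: 324421/268250 ≈ 1.2094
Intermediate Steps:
j = -51 (j = 27 - 78 = -51)
V(K, H) = -H/9
f(C) = 0 (f(C) = -(C - C)/9 = -⅑*0 = 0)
k(w, S) = -114 (k(w, S) = -165 - 1*(-51) = -165 + 51 = -114)
f(V(13, 12))/((83587 - 1*(-30762)) - k(-410, 319)) + 324421/268250 = 0/((83587 - 1*(-30762)) - 1*(-114)) + 324421/268250 = 0/((83587 + 30762) + 114) + 324421*(1/268250) = 0/(114349 + 114) + 324421/268250 = 0/114463 + 324421/268250 = 0*(1/114463) + 324421/268250 = 0 + 324421/268250 = 324421/268250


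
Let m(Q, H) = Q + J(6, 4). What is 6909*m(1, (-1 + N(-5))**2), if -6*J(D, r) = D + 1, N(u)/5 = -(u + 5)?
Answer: -2303/2 ≈ -1151.5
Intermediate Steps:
N(u) = -25 - 5*u (N(u) = 5*(-(u + 5)) = 5*(-(5 + u)) = 5*(-5 - u) = -25 - 5*u)
J(D, r) = -1/6 - D/6 (J(D, r) = -(D + 1)/6 = -(1 + D)/6 = -1/6 - D/6)
m(Q, H) = -7/6 + Q (m(Q, H) = Q + (-1/6 - 1/6*6) = Q + (-1/6 - 1) = Q - 7/6 = -7/6 + Q)
6909*m(1, (-1 + N(-5))**2) = 6909*(-7/6 + 1) = 6909*(-1/6) = -2303/2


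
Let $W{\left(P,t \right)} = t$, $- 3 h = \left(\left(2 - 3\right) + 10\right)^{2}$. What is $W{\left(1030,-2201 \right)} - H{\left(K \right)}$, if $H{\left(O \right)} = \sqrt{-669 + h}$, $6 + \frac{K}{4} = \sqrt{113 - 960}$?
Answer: $-2201 - 2 i \sqrt{174} \approx -2201.0 - 26.382 i$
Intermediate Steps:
$h = -27$ ($h = - \frac{\left(\left(2 - 3\right) + 10\right)^{2}}{3} = - \frac{\left(-1 + 10\right)^{2}}{3} = - \frac{9^{2}}{3} = \left(- \frac{1}{3}\right) 81 = -27$)
$K = -24 + 44 i \sqrt{7}$ ($K = -24 + 4 \sqrt{113 - 960} = -24 + 4 \sqrt{-847} = -24 + 4 \cdot 11 i \sqrt{7} = -24 + 44 i \sqrt{7} \approx -24.0 + 116.41 i$)
$H{\left(O \right)} = 2 i \sqrt{174}$ ($H{\left(O \right)} = \sqrt{-669 - 27} = \sqrt{-696} = 2 i \sqrt{174}$)
$W{\left(1030,-2201 \right)} - H{\left(K \right)} = -2201 - 2 i \sqrt{174}$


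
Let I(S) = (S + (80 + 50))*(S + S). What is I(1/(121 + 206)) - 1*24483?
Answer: -2617857685/106929 ≈ -24482.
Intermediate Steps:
I(S) = 2*S*(130 + S) (I(S) = (S + 130)*(2*S) = (130 + S)*(2*S) = 2*S*(130 + S))
I(1/(121 + 206)) - 1*24483 = 2*(130 + 1/(121 + 206))/(121 + 206) - 1*24483 = 2*(130 + 1/327)/327 - 24483 = 2*(1/327)*(130 + 1/327) - 24483 = 2*(1/327)*(42511/327) - 24483 = 85022/106929 - 24483 = -2617857685/106929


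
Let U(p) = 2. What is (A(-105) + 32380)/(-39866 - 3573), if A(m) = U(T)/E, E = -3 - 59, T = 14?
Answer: -1003779/1346609 ≈ -0.74541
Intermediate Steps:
E = -62
A(m) = -1/31 (A(m) = 2/(-62) = 2*(-1/62) = -1/31)
(A(-105) + 32380)/(-39866 - 3573) = (-1/31 + 32380)/(-39866 - 3573) = (1003779/31)/(-43439) = (1003779/31)*(-1/43439) = -1003779/1346609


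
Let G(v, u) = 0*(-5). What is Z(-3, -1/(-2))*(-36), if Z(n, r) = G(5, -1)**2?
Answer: 0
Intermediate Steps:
G(v, u) = 0
Z(n, r) = 0 (Z(n, r) = 0**2 = 0)
Z(-3, -1/(-2))*(-36) = 0*(-36) = 0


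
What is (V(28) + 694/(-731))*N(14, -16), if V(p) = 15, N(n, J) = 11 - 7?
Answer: 41084/731 ≈ 56.202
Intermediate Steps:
N(n, J) = 4
(V(28) + 694/(-731))*N(14, -16) = (15 + 694/(-731))*4 = (15 + 694*(-1/731))*4 = (15 - 694/731)*4 = (10271/731)*4 = 41084/731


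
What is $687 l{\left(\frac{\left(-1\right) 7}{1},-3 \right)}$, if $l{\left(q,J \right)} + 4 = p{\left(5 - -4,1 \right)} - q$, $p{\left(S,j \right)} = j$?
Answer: $2748$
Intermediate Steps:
$l{\left(q,J \right)} = -3 - q$ ($l{\left(q,J \right)} = -4 - \left(-1 + q\right) = -3 - q$)
$687 l{\left(\frac{\left(-1\right) 7}{1},-3 \right)} = 687 \left(-3 - \frac{\left(-1\right) 7}{1}\right) = 687 \left(-3 - \left(-7\right) 1\right) = 687 \left(-3 - -7\right) = 687 \left(-3 + 7\right) = 687 \cdot 4 = 2748$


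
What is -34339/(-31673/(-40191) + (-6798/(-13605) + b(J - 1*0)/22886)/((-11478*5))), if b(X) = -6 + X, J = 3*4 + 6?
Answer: -228348080261125186975/5240410481168399 ≈ -43574.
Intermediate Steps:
J = 18 (J = 12 + 6 = 18)
-34339/(-31673/(-40191) + (-6798/(-13605) + b(J - 1*0)/22886)/((-11478*5))) = -34339/(-31673/(-40191) + (-6798/(-13605) + (-6 + (18 - 1*0))/22886)/((-11478*5))) = -34339/(-31673*(-1/40191) + (-6798*(-1/13605) + (-6 + (18 + 0))*(1/22886))/(-57390)) = -34339/(31673/40191 + (2266/4535 + (-6 + 18)*(1/22886))*(-1/57390)) = -34339/(31673/40191 + (2266/4535 + 12*(1/22886))*(-1/57390)) = -34339/(31673/40191 + (2266/4535 + 6/11443)*(-1/57390)) = -34339/(31673/40191 + (25957048/51894005)*(-1/57390)) = -34339/(31673/40191 - 12978524/1489098473475) = -34339/5240410481168399/6649817416381525 = -34339*6649817416381525/5240410481168399 = -228348080261125186975/5240410481168399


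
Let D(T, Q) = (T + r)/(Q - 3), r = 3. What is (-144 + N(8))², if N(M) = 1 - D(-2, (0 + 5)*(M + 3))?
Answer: 55308969/2704 ≈ 20455.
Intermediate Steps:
D(T, Q) = (3 + T)/(-3 + Q) (D(T, Q) = (T + 3)/(Q - 3) = (3 + T)/(-3 + Q))
N(M) = 1 - 1/(12 + 5*M) (N(M) = 1 - (3 - 2)/(-3 + (0 + 5)*(M + 3)) = 1 - 1/(-3 + 5*(3 + M)) = 1 - 1/(-3 + (15 + 5*M)) = 1 - 1/(12 + 5*M))
(-144 + N(8))² = (-144 + (11 + 5*8)/(12 + 5*8))² = (-144 + (11 + 40)/(12 + 40))² = (-144 + 51/52)² = (-7437/52)² = 55308969/2704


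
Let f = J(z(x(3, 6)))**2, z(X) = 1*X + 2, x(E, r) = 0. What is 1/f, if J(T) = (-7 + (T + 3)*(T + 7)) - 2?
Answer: 1/1296 ≈ 0.00077160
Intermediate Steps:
z(X) = 2 + X (z(X) = X + 2 = 2 + X)
J(T) = -9 + (3 + T)*(7 + T) (J(T) = (-7 + (3 + T)*(7 + T)) - 2 = -9 + (3 + T)*(7 + T))
f = 1296 (f = (12 + (2 + 0)**2 + 10*(2 + 0))**2 = (12 + 2**2 + 10*2)**2 = (12 + 4 + 20)**2 = 36**2 = 1296)
1/f = 1/1296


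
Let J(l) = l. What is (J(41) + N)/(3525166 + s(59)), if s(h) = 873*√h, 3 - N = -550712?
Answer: 1941506325496/12426750361945 - 480809988*√59/12426750361945 ≈ 0.15594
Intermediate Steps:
N = 550715 (N = 3 - 1*(-550712) = 3 + 550712 = 550715)
(J(41) + N)/(3525166 + s(59)) = (41 + 550715)/(3525166 + 873*√59) = 550756/(3525166 + 873*√59)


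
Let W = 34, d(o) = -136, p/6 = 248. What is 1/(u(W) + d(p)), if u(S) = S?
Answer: -1/102 ≈ -0.0098039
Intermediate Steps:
p = 1488 (p = 6*248 = 1488)
1/(u(W) + d(p)) = 1/(34 - 136) = 1/(-102) = -1/102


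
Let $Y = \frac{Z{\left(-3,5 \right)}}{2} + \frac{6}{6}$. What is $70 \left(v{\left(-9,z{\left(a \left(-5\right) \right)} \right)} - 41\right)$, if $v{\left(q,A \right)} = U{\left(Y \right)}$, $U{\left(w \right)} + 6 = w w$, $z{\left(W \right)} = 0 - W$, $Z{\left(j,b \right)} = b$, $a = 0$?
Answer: $- \frac{4865}{2} \approx -2432.5$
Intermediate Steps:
$z{\left(W \right)} = - W$
$Y = \frac{7}{2}$ ($Y = \frac{5}{2} + \frac{6}{6} = 5 \cdot \frac{1}{2} + 6 \cdot \frac{1}{6} = \frac{5}{2} + 1 = \frac{7}{2} \approx 3.5$)
$U{\left(w \right)} = -6 + w^{2}$ ($U{\left(w \right)} = -6 + w w = -6 + w^{2}$)
$v{\left(q,A \right)} = \frac{25}{4}$ ($v{\left(q,A \right)} = -6 + \left(\frac{7}{2}\right)^{2} = -6 + \frac{49}{4} = \frac{25}{4}$)
$70 \left(v{\left(-9,z{\left(a \left(-5\right) \right)} \right)} - 41\right) = 70 \left(\frac{25}{4} - 41\right) = 70 \left(- \frac{139}{4}\right) = - \frac{4865}{2}$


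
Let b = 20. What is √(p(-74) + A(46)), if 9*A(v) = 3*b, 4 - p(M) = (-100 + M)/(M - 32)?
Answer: √228165/159 ≈ 3.0042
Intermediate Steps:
p(M) = 4 - (-100 + M)/(-32 + M) (p(M) = 4 - (-100 + M)/(M - 32) = 4 - (-100 + M)/(-32 + M))
A(v) = 20/3 (A(v) = (3*20)/9 = (⅑)*60 = 20/3)
√(p(-74) + A(46)) = √((-28 + 3*(-74))/(-32 - 74) + 20/3) = √((-28 - 222)/(-106) + 20/3) = √(-1/106*(-250) + 20/3) = √(125/53 + 20/3) = √(1435/159) = √228165/159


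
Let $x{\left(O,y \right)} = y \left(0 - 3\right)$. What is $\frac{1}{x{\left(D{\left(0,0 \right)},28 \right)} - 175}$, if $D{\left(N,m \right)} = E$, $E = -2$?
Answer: $- \frac{1}{259} \approx -0.003861$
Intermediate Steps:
$D{\left(N,m \right)} = -2$
$x{\left(O,y \right)} = - 3 y$ ($x{\left(O,y \right)} = y \left(-3\right) = - 3 y$)
$\frac{1}{x{\left(D{\left(0,0 \right)},28 \right)} - 175} = \frac{1}{\left(-3\right) 28 - 175} = \frac{1}{-84 - 175} = \frac{1}{-259} = - \frac{1}{259}$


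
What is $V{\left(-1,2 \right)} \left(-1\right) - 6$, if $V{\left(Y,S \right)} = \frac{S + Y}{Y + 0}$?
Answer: $-5$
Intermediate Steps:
$V{\left(Y,S \right)} = \frac{S + Y}{Y}$
$V{\left(-1,2 \right)} \left(-1\right) - 6 = \frac{2 - 1}{-1} \left(-1\right) - 6 = \left(-1\right) 1 \left(-1\right) - 6 = \left(-1\right) \left(-1\right) - 6 = 1 - 6 = -5$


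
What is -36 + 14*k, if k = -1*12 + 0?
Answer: -204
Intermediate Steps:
k = -12 (k = -12 + 0 = -12)
-36 + 14*k = -36 + 14*(-12) = -36 - 168 = -204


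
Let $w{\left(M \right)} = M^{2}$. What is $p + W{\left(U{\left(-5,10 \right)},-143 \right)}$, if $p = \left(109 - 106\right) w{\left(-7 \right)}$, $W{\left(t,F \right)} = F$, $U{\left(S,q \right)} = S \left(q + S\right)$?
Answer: $4$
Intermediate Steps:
$U{\left(S,q \right)} = S \left(S + q\right)$
$p = 147$ ($p = \left(109 - 106\right) \left(-7\right)^{2} = 3 \cdot 49 = 147$)
$p + W{\left(U{\left(-5,10 \right)},-143 \right)} = 147 - 143 = 4$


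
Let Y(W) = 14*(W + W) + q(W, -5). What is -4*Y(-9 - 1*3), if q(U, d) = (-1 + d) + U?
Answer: 1416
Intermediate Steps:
q(U, d) = -1 + U + d
Y(W) = -6 + 29*W (Y(W) = 14*(W + W) + (-1 + W - 5) = 14*(2*W) + (-6 + W) = 28*W + (-6 + W) = -6 + 29*W)
-4*Y(-9 - 1*3) = -4*(-6 + 29*(-9 - 1*3)) = -4*(-6 + 29*(-9 - 3)) = -4*(-6 + 29*(-12)) = -4*(-6 - 348) = -4*(-354) = 1416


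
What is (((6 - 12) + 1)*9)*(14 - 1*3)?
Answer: -495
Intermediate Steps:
(((6 - 12) + 1)*9)*(14 - 1*3) = ((-6 + 1)*9)*(14 - 3) = -5*9*11 = -45*11 = -495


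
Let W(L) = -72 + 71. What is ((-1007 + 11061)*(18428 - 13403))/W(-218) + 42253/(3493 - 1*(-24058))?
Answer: -1391913671597/27551 ≈ -5.0521e+7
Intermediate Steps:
W(L) = -1
((-1007 + 11061)*(18428 - 13403))/W(-218) + 42253/(3493 - 1*(-24058)) = ((-1007 + 11061)*(18428 - 13403))/(-1) + 42253/(3493 - 1*(-24058)) = (10054*5025)*(-1) + 42253/(3493 + 24058) = 50521350*(-1) + 42253/27551 = -50521350 + 42253*(1/27551) = -50521350 + 42253/27551 = -1391913671597/27551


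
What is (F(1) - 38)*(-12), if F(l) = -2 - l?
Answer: 492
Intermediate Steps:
(F(1) - 38)*(-12) = ((-2 - 1*1) - 38)*(-12) = ((-2 - 1) - 38)*(-12) = (-3 - 38)*(-12) = -41*(-12) = 492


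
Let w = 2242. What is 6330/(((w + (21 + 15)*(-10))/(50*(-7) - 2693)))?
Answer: -9631095/941 ≈ -10235.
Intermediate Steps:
6330/(((w + (21 + 15)*(-10))/(50*(-7) - 2693))) = 6330/(((2242 + (21 + 15)*(-10))/(50*(-7) - 2693))) = 6330/(((2242 + 36*(-10))/(-350 - 2693))) = 6330/(((2242 - 360)/(-3043))) = 6330/((1882*(-1/3043))) = 6330/(-1882/3043) = 6330*(-3043/1882) = -9631095/941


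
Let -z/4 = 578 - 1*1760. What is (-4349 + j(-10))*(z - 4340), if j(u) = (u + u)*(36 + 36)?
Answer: -2246132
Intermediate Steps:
z = 4728 (z = -4*(578 - 1*1760) = -4*(578 - 1760) = -4*(-1182) = 4728)
j(u) = 144*u (j(u) = (2*u)*72 = 144*u)
(-4349 + j(-10))*(z - 4340) = (-4349 + 144*(-10))*(4728 - 4340) = (-4349 - 1440)*388 = -5789*388 = -2246132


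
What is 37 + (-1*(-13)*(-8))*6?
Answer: -587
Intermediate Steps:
37 + (-1*(-13)*(-8))*6 = 37 + (13*(-8))*6 = 37 - 104*6 = 37 - 624 = -587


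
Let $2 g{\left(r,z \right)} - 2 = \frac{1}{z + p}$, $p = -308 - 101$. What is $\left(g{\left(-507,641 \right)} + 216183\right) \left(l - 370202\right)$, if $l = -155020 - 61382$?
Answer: $- \frac{14710470446427}{116} \approx -1.2681 \cdot 10^{11}$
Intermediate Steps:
$p = -409$
$g{\left(r,z \right)} = 1 + \frac{1}{2 \left(-409 + z\right)}$ ($g{\left(r,z \right)} = 1 + \frac{1}{2 \left(z - 409\right)} = 1 + \frac{1}{2 \left(-409 + z\right)}$)
$l = -216402$
$\left(g{\left(-507,641 \right)} + 216183\right) \left(l - 370202\right) = \left(\frac{- \frac{817}{2} + 641}{-409 + 641} + 216183\right) \left(-216402 - 370202\right) = \left(\frac{1}{232} \cdot \frac{465}{2} + 216183\right) \left(-586604\right) = \left(\frac{465}{464} + 216183\right) \left(-586604\right) = \frac{100309377}{464} \left(-586604\right) = - \frac{14710470446427}{116}$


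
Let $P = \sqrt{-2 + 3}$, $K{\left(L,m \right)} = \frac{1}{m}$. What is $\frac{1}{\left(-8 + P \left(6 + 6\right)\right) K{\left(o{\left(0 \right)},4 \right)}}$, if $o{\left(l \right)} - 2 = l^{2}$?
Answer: $1$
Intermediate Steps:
$o{\left(l \right)} = 2 + l^{2}$
$P = 1$ ($P = \sqrt{1} = 1$)
$\frac{1}{\left(-8 + P \left(6 + 6\right)\right) K{\left(o{\left(0 \right)},4 \right)}} = \frac{1}{\left(-8 + 1 \left(6 + 6\right)\right) \frac{1}{4}} = \frac{1}{\left(-8 + 1 \cdot 12\right) \frac{1}{4}} = \frac{1}{\left(-8 + 12\right) \frac{1}{4}} = \frac{1}{4 \cdot \frac{1}{4}} = 1^{-1} = 1$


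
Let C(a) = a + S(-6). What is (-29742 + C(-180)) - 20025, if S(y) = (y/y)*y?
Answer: -49953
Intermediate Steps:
S(y) = y (S(y) = 1*y = y)
C(a) = -6 + a (C(a) = a - 6 = -6 + a)
(-29742 + C(-180)) - 20025 = (-29742 + (-6 - 180)) - 20025 = (-29742 - 186) - 20025 = -29928 - 20025 = -49953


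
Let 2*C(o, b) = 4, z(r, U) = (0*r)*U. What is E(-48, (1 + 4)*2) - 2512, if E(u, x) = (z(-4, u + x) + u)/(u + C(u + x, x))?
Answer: -57752/23 ≈ -2511.0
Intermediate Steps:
z(r, U) = 0 (z(r, U) = 0*U = 0)
C(o, b) = 2 (C(o, b) = (½)*4 = 2)
E(u, x) = u/(2 + u) (E(u, x) = (0 + u)/(u + 2) = u/(2 + u))
E(-48, (1 + 4)*2) - 2512 = -48/(2 - 48) - 2512 = -48/(-46) - 2512 = -48*(-1/46) - 2512 = 24/23 - 2512 = -57752/23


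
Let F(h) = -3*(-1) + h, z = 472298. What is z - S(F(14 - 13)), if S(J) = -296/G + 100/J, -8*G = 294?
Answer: 69422947/147 ≈ 4.7227e+5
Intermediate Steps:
G = -147/4 (G = -⅛*294 = -147/4 ≈ -36.750)
F(h) = 3 + h
S(J) = 1184/147 + 100/J (S(J) = -296/(-147/4) + 100/J = -296*(-4/147) + 100/J = 1184/147 + 100/J)
z - S(F(14 - 13)) = 472298 - (1184/147 + 100/(3 + (14 - 13))) = 472298 - (1184/147 + 100/(3 + 1)) = 472298 - (1184/147 + 100/4) = 472298 - (1184/147 + 100*(¼)) = 472298 - (1184/147 + 25) = 472298 - 1*4859/147 = 472298 - 4859/147 = 69422947/147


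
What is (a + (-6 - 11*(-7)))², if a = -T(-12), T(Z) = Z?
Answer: 6889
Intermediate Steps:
a = 12 (a = -1*(-12) = 12)
(a + (-6 - 11*(-7)))² = (12 + (-6 - 11*(-7)))² = (12 + (-6 + 77))² = (12 + 71)² = 83² = 6889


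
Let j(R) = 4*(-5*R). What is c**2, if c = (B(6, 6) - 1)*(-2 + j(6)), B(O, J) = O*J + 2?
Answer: 20376196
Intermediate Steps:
B(O, J) = 2 + J*O (B(O, J) = J*O + 2 = 2 + J*O)
j(R) = -20*R
c = -4514 (c = ((2 + 6*6) - 1)*(-2 - 20*6) = ((2 + 36) - 1)*(-2 - 120) = (38 - 1)*(-122) = 37*(-122) = -4514)
c**2 = (-4514)**2 = 20376196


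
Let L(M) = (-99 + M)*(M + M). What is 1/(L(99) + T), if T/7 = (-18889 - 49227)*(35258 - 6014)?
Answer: -1/13943890128 ≈ -7.1716e-11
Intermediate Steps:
T = -13943890128 (T = 7*((-18889 - 49227)*(35258 - 6014)) = 7*(-68116*29244) = 7*(-1991984304) = -13943890128)
L(M) = 2*M*(-99 + M) (L(M) = (-99 + M)*(2*M) = 2*M*(-99 + M))
1/(L(99) + T) = 1/(2*99*(-99 + 99) - 13943890128) = 1/(2*99*0 - 13943890128) = 1/(0 - 13943890128) = 1/(-13943890128) = -1/13943890128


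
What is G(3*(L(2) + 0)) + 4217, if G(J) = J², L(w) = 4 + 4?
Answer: 4793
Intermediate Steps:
L(w) = 8
G(3*(L(2) + 0)) + 4217 = (3*(8 + 0))² + 4217 = (3*8)² + 4217 = 24² + 4217 = 576 + 4217 = 4793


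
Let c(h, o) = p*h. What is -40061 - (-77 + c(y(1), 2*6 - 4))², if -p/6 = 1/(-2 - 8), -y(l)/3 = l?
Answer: -1156761/25 ≈ -46270.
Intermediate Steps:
y(l) = -3*l
p = ⅗ (p = -6/(-2 - 8) = -6/(-10) = -6*(-⅒) = ⅗ ≈ 0.60000)
c(h, o) = 3*h/5
-40061 - (-77 + c(y(1), 2*6 - 4))² = -40061 - (-77 + 3*(-3*1)/5)² = -40061 - (-77 + (⅗)*(-3))² = -40061 - (-77 - 9/5)² = -40061 - (-394/5)² = -40061 - 1*155236/25 = -40061 - 155236/25 = -1156761/25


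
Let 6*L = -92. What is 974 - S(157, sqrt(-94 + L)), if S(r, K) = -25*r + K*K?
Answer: 15025/3 ≈ 5008.3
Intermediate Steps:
L = -46/3 (L = (1/6)*(-92) = -46/3 ≈ -15.333)
S(r, K) = K**2 - 25*r (S(r, K) = -25*r + K**2 = K**2 - 25*r)
974 - S(157, sqrt(-94 + L)) = 974 - ((sqrt(-94 - 46/3))**2 - 25*157) = 974 - ((sqrt(-328/3))**2 - 3925) = 974 - ((2*I*sqrt(246)/3)**2 - 3925) = 974 - (-328/3 - 3925) = 974 - 1*(-12103/3) = 974 + 12103/3 = 15025/3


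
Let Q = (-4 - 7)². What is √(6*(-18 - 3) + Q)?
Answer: I*√5 ≈ 2.2361*I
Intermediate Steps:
Q = 121 (Q = (-11)² = 121)
√(6*(-18 - 3) + Q) = √(6*(-18 - 3) + 121) = √(6*(-21) + 121) = √(-126 + 121) = √(-5) = I*√5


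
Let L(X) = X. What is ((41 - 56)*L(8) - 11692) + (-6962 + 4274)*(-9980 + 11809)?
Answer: -4928164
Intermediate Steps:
((41 - 56)*L(8) - 11692) + (-6962 + 4274)*(-9980 + 11809) = ((41 - 56)*8 - 11692) + (-6962 + 4274)*(-9980 + 11809) = (-15*8 - 11692) - 2688*1829 = (-120 - 11692) - 4916352 = -11812 - 4916352 = -4928164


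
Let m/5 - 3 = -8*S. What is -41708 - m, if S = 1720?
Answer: 27077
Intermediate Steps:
m = -68785 (m = 15 + 5*(-8*1720) = 15 + 5*(-13760) = 15 - 68800 = -68785)
-41708 - m = -41708 - 1*(-68785) = -41708 + 68785 = 27077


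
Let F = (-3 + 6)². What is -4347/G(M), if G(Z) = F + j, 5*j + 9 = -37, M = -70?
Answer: 21735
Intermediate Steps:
j = -46/5 (j = -9/5 + (⅕)*(-37) = -9/5 - 37/5 = -46/5 ≈ -9.2000)
F = 9 (F = 3² = 9)
G(Z) = -⅕ (G(Z) = 9 - 46/5 = -⅕)
-4347/G(M) = -4347/(-⅕) = -4347*(-5) = 21735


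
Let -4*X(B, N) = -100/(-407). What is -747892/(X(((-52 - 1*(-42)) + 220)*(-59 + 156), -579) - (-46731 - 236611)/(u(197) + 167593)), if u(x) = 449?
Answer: -6393830982231/13889893 ≈ -4.6032e+5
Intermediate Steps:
X(B, N) = -25/407 (X(B, N) = -(-25)/(-407) = -(-25)*(-1)/407 = -¼*100/407 = -25/407)
-747892/(X(((-52 - 1*(-42)) + 220)*(-59 + 156), -579) - (-46731 - 236611)/(u(197) + 167593)) = -747892/(-25/407 - (-46731 - 236611)/(449 + 167593)) = -747892/(-25/407 - (-283342)/168042) = -747892/(-25/407 - 1*(-141671/84021)) = -747892/(-25/407 + 141671/84021) = -747892/55559572/34196547 = -747892*34196547/55559572 = -6393830982231/13889893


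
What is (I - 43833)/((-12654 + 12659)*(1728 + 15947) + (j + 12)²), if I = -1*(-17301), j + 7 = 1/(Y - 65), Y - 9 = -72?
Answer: -434700288/1448344321 ≈ -0.30014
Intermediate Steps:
Y = -63 (Y = 9 - 72 = -63)
j = -897/128 (j = -7 + 1/(-63 - 65) = -7 + 1/(-128) = -7 - 1/128 = -897/128 ≈ -7.0078)
I = 17301
(I - 43833)/((-12654 + 12659)*(1728 + 15947) + (j + 12)²) = (17301 - 43833)/((-12654 + 12659)*(1728 + 15947) + (-897/128 + 12)²) = -26532/(5*17675 + (639/128)²) = -26532/(88375 + 408321/16384) = -26532/1448344321/16384 = -26532*16384/1448344321 = -434700288/1448344321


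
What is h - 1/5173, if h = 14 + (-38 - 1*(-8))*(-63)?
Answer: 9849391/5173 ≈ 1904.0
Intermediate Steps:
h = 1904 (h = 14 + (-38 + 8)*(-63) = 14 - 30*(-63) = 14 + 1890 = 1904)
h - 1/5173 = 1904 - 1/5173 = 9849391/5173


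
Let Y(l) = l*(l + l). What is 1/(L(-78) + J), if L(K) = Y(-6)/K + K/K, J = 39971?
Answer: 13/519624 ≈ 2.5018e-5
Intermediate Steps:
Y(l) = 2*l² (Y(l) = l*(2*l) = 2*l²)
L(K) = 1 + 72/K (L(K) = (2*(-6)²)/K + K/K = (2*36)/K + 1 = 72/K + 1 = 1 + 72/K)
1/(L(-78) + J) = 1/((72 - 78)/(-78) + 39971) = 1/(-1/78*(-6) + 39971) = 1/(1/13 + 39971) = 1/(519624/13) = 13/519624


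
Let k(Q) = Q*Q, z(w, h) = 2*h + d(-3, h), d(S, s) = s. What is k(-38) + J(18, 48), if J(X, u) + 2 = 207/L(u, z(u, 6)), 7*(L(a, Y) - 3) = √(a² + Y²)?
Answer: 115675/81 + 322*√73/81 ≈ 1462.1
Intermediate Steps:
z(w, h) = 3*h (z(w, h) = 2*h + h = 3*h)
L(a, Y) = 3 + √(Y² + a²)/7 (L(a, Y) = 3 + √(a² + Y²)/7 = 3 + √(Y² + a²)/7)
J(X, u) = -2 + 207/(3 + √(324 + u²)/7) (J(X, u) = -2 + 207/(3 + √((3*6)² + u²)/7) = -2 + 207/(3 + √(18² + u²)/7) = -2 + 207/(3 + √(324 + u²)/7))
k(Q) = Q²
k(-38) + J(18, 48) = (-38)² + (1407 - 2*√(324 + 48²))/(21 + √(324 + 48²)) = 1444 + (1407 - 2*√(324 + 2304))/(21 + √(324 + 2304)) = 1444 + (1407 - 12*√73)/(21 + √2628) = 1444 + (1407 - 12*√73)/(21 + 6*√73)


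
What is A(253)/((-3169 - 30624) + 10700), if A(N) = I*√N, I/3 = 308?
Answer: -132*√253/3299 ≈ -0.63643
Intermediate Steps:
I = 924 (I = 3*308 = 924)
A(N) = 924*√N
A(253)/((-3169 - 30624) + 10700) = (924*√253)/((-3169 - 30624) + 10700) = (924*√253)/(-33793 + 10700) = (924*√253)/(-23093) = (924*√253)*(-1/23093) = -132*√253/3299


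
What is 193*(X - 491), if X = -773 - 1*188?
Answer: -280236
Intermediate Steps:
X = -961 (X = -773 - 188 = -961)
193*(X - 491) = 193*(-961 - 491) = 193*(-1452) = -280236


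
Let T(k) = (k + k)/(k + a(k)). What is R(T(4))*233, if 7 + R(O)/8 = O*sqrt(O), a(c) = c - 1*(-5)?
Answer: -13048 + 29824*sqrt(26)/169 ≈ -12148.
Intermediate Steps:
a(c) = 5 + c (a(c) = c + 5 = 5 + c)
T(k) = 2*k/(5 + 2*k) (T(k) = (k + k)/(k + (5 + k)) = (2*k)/(5 + 2*k) = 2*k/(5 + 2*k))
R(O) = -56 + 8*O**(3/2) (R(O) = -56 + 8*(O*sqrt(O)) = -56 + 8*O**(3/2))
R(T(4))*233 = (-56 + 8*(2*4/(5 + 2*4))**(3/2))*233 = (-56 + 8*(2*4/(5 + 8))**(3/2))*233 = (-56 + 8*(2*4/13)**(3/2))*233 = (-56 + 8*(2*4*(1/13))**(3/2))*233 = (-56 + 8*(8/13)**(3/2))*233 = (-56 + 8*(16*sqrt(26)/169))*233 = (-56 + 128*sqrt(26)/169)*233 = -13048 + 29824*sqrt(26)/169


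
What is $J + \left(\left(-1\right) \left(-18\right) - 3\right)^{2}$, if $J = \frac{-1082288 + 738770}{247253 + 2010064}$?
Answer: $\frac{169184269}{752439} \approx 224.85$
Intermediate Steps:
$J = - \frac{114506}{752439}$ ($J = - \frac{343518}{2257317} = \left(-343518\right) \frac{1}{2257317} = - \frac{114506}{752439} \approx -0.15218$)
$J + \left(\left(-1\right) \left(-18\right) - 3\right)^{2} = - \frac{114506}{752439} + \left(\left(-1\right) \left(-18\right) - 3\right)^{2} = - \frac{114506}{752439} + \left(18 - 3\right)^{2} = - \frac{114506}{752439} + 15^{2} = - \frac{114506}{752439} + 225 = \frac{169184269}{752439}$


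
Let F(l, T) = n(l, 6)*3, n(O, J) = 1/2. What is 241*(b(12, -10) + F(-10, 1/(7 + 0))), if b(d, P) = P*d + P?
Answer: -61937/2 ≈ -30969.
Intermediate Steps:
n(O, J) = ½
b(d, P) = P + P*d
F(l, T) = 3/2 (F(l, T) = (½)*3 = 3/2)
241*(b(12, -10) + F(-10, 1/(7 + 0))) = 241*(-10*(1 + 12) + 3/2) = 241*(-10*13 + 3/2) = 241*(-130 + 3/2) = 241*(-257/2) = -61937/2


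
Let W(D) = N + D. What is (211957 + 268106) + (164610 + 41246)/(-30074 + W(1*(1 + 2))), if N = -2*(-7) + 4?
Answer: 14427127483/30053 ≈ 4.8006e+5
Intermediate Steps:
N = 18 (N = 14 + 4 = 18)
W(D) = 18 + D
(211957 + 268106) + (164610 + 41246)/(-30074 + W(1*(1 + 2))) = (211957 + 268106) + (164610 + 41246)/(-30074 + (18 + 1*(1 + 2))) = 480063 + 205856/(-30074 + (18 + 1*3)) = 480063 + 205856/(-30074 + (18 + 3)) = 480063 + 205856/(-30074 + 21) = 480063 + 205856/(-30053) = 480063 + 205856*(-1/30053) = 480063 - 205856/30053 = 14427127483/30053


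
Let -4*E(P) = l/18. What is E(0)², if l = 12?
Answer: 1/36 ≈ 0.027778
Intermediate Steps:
E(P) = -⅙ (E(P) = -3/18 = -¼*⅔ = -⅙)
E(0)² = (-⅙)² = 1/36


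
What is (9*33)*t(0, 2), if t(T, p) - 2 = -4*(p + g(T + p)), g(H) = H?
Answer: -4158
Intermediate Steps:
t(T, p) = 2 - 8*p - 4*T (t(T, p) = 2 - 4*(p + (T + p)) = 2 - 4*(T + 2*p) = 2 + (-8*p - 4*T) = 2 - 8*p - 4*T)
(9*33)*t(0, 2) = (9*33)*(2 - 8*2 - 4*0) = 297*(2 - 16 + 0) = 297*(-14) = -4158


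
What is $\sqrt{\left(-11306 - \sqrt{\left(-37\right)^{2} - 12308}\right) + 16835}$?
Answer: $\sqrt{5529 - i \sqrt{10939}} \approx 74.361 - 0.7033 i$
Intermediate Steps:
$\sqrt{\left(-11306 - \sqrt{\left(-37\right)^{2} - 12308}\right) + 16835} = \sqrt{\left(-11306 - \sqrt{1369 - 12308}\right) + 16835} = \sqrt{\left(-11306 - \sqrt{-10939}\right) + 16835} = \sqrt{\left(-11306 - i \sqrt{10939}\right) + 16835} = \sqrt{5529 - i \sqrt{10939}}$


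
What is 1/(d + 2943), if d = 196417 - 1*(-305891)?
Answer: 1/505251 ≈ 1.9792e-6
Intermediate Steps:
d = 502308 (d = 196417 + 305891 = 502308)
1/(d + 2943) = 1/(502308 + 2943) = 1/505251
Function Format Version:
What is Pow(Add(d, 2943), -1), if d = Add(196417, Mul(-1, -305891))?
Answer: Rational(1, 505251) ≈ 1.9792e-6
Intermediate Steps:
d = 502308 (d = Add(196417, 305891) = 502308)
Pow(Add(d, 2943), -1) = Pow(Add(502308, 2943), -1) = Pow(505251, -1) = Rational(1, 505251)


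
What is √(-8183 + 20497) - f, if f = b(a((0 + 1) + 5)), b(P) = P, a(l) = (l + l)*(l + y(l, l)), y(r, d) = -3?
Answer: -36 + √12314 ≈ 74.969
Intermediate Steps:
a(l) = 2*l*(-3 + l) (a(l) = (l + l)*(l - 3) = (2*l)*(-3 + l) = 2*l*(-3 + l))
f = 36 (f = 2*((0 + 1) + 5)*(-3 + ((0 + 1) + 5)) = 2*(1 + 5)*(-3 + (1 + 5)) = 2*6*(-3 + 6) = 2*6*3 = 36)
√(-8183 + 20497) - f = √(-8183 + 20497) - 1*36 = √12314 - 36 = -36 + √12314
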